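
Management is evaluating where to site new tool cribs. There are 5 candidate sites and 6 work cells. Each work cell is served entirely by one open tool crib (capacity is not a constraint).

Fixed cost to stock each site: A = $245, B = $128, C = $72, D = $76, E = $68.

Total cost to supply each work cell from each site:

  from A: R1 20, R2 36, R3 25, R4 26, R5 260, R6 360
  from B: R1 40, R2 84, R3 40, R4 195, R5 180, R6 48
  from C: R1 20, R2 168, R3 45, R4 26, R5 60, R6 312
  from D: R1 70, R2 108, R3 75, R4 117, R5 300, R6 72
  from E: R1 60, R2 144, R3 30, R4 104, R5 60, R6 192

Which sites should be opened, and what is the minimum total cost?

Open B and C; minimum total cost 478.

For any fixed open set, each work cell goes to its cheapest open site; total = fixed + service.
{B, C}: R1→C 20, R2→B 84, R3→B 40, R4→C 26, R5→C 60, R6→B 48. Service 278; fixed 200; total 478.
{C, D}: R1→C 20, R2→D 108, R3→C 45, R4→C 26, R5→C 60, R6→D 72. Service 331; fixed 148; total 479.
{C, D, E}: R1→C 20, R2→D 108, R3→E 30, R4→C 26, R5→C 60, R6→D 72. Service 316; fixed 216; total 532.
{A, B, C, D, E}: R1→A 20, R2→A 36, R3→A 25, R4→A 26, R5→C 60, R6→B 48. Service 215; fixed 589; total 804.
No other subset beats 478.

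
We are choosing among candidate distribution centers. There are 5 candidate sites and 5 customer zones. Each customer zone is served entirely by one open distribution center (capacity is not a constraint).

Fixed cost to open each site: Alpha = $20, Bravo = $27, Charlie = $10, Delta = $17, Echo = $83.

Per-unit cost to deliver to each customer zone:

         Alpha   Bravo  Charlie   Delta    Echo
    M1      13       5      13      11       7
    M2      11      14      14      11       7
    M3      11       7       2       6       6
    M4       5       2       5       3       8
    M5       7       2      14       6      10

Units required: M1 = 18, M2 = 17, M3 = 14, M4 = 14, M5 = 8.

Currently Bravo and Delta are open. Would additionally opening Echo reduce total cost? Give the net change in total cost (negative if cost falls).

No — net change +15 (cost rises by 15).

Current service cost with {Bravo, Delta}: 405.
Adding Echo: each customer zone re-picks its cheapest; new service cost 337, saving 68.
Extra fixed cost: 83. Net change = 83 − 68 = 15.
(Totals: 449 → 464.)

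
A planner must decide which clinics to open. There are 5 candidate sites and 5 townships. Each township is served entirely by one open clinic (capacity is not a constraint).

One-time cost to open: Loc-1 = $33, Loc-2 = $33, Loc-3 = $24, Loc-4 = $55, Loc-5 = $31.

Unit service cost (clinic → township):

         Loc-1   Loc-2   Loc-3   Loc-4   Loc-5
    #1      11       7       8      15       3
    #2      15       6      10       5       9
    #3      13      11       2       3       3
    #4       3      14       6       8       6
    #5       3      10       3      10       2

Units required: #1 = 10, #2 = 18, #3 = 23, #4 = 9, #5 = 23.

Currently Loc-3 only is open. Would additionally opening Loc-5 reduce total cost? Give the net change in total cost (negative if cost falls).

Yes — net change −60 (cost falls by 60).

Current service cost with {Loc-3}: 429.
Adding Loc-5: each township re-picks its cheapest; new service cost 338, saving 91.
Extra fixed cost: 31. Net change = 31 − 91 = -60.
(Totals: 453 → 393.)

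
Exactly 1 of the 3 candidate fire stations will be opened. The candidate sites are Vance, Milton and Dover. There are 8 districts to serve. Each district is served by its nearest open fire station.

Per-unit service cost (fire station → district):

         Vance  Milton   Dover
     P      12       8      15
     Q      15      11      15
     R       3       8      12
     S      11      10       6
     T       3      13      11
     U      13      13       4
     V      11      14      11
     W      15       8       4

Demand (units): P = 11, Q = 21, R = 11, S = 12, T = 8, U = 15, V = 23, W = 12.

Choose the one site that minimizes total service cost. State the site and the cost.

Choose Dover only; total service cost 1133.

With exactly 1 open, each district uses its cheapest among the chosen.
{Dover}: P→Dover 15·11=165, Q→Dover 15·21=315, R→Dover 12·11=132, S→Dover 6·12=72, T→Dover 11·8=88, U→Dover 4·15=60, V→Dover 11·23=253, W→Dover 4·12=48. Service cost 1133.
{Milton}: service cost 1244
{Vance}: service cost 1264
Among all 3 size-1 choices, {Dover} is lowest.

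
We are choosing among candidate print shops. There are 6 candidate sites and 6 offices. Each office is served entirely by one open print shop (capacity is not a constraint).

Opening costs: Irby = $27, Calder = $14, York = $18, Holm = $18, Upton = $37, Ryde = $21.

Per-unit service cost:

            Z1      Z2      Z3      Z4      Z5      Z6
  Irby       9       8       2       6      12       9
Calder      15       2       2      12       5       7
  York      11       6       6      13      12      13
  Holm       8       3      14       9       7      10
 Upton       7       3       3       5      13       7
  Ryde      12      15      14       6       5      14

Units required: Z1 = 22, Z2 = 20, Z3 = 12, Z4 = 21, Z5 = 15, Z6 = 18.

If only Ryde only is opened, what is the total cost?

Total cost: 1206

Each office is assigned to its cheapest site among the open ones.
{Ryde}: Z1→Ryde 12·22=264, Z2→Ryde 15·20=300, Z3→Ryde 14·12=168, Z4→Ryde 6·21=126, Z5→Ryde 5·15=75, Z6→Ryde 14·18=252. Service 1185; fixed 21; total 1206.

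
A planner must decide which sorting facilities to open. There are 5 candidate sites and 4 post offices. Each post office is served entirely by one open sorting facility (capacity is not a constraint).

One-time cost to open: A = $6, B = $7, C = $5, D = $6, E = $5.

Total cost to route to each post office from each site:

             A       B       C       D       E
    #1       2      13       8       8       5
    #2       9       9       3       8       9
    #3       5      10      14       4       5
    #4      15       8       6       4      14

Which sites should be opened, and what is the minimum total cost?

For any fixed open set, each post office goes to its cheapest open site; total = fixed + service.
{A, C}: #1→A 2, #2→C 3, #3→A 5, #4→C 6. Service 16; fixed 11; total 27.
{C, E}: service 19 + fixed 10 = 29
{A, C, D}: service 13 + fixed 17 = 30
{A, B, C, D, E}: service 13 + fixed 29 = 42
No other subset beats 27.

Open A and C; minimum total cost 27.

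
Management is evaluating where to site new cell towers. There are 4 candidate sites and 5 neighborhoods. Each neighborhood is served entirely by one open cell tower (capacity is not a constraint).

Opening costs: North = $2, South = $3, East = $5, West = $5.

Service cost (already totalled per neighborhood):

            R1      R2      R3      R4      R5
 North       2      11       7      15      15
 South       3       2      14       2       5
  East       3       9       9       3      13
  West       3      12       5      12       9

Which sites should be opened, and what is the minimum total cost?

Open North and South; minimum total cost 23.

For any fixed open set, each neighborhood goes to its cheapest open site; total = fixed + service.
{North, South}: R1→North 2, R2→South 2, R3→North 7, R4→South 2, R5→South 5. Service 18; fixed 5; total 23.
{South, West}: R1→South 3, R2→South 2, R3→West 5, R4→South 2, R5→South 5. Service 17; fixed 8; total 25.
{North, South, West}: R1→North 2, R2→South 2, R3→West 5, R4→South 2, R5→South 5. Service 16; fixed 10; total 26.
{North, South, East, West}: R1→North 2, R2→South 2, R3→West 5, R4→South 2, R5→South 5. Service 16; fixed 15; total 31.
No other subset beats 23.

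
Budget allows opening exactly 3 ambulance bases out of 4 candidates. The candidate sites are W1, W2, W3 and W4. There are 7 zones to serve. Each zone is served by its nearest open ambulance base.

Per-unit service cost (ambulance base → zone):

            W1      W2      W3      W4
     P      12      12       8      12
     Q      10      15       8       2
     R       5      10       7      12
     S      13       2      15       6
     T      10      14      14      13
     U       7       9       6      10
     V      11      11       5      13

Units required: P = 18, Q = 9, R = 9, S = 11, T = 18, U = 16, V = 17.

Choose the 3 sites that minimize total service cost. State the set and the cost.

Choose W1, W3 and W4; total service cost 634.

With exactly 3 open, each zone uses its cheapest among the chosen.
{W1, W3, W4}: P→W3 8·18=144, Q→W4 2·9=18, R→W1 5·9=45, S→W4 6·11=66, T→W1 10·18=180, U→W3 6·16=96, V→W3 5·17=85. Service cost 634.
{W1, W2, W3}: service cost 644
{W2, W3, W4}: service cost 662
Among all 4 size-3 choices, {W1, W3, W4} is lowest.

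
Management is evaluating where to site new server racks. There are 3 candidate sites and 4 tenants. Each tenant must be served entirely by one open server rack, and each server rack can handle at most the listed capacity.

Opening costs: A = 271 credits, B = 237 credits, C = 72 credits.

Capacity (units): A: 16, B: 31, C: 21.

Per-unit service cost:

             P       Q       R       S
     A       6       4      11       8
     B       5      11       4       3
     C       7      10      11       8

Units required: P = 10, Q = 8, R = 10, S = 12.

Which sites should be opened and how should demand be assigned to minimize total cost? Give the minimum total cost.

Minimum total cost: 535

Open {B, C}: P→C 7·10=70, Q→C 10·8=80, R→B 4·10=40, S→B 3·12=36.
Loads: B carries 22/31, C carries 18/21. Service 226; fixed 309; total 535.
Next best feasible plan costs 543.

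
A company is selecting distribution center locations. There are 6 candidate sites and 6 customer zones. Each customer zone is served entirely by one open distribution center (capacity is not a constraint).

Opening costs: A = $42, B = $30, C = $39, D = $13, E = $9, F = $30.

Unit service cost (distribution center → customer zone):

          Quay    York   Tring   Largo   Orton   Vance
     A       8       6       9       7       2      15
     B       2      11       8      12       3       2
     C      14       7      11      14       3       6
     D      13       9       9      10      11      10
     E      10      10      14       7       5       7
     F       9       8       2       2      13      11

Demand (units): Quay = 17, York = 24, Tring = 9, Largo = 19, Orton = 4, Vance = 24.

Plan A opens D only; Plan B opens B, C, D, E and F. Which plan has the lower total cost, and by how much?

Plan A: {D}: Quay→D 13·17=221, York→D 9·24=216, Tring→D 9·9=81, Largo→D 10·19=190, Orton→D 11·4=44, Vance→D 10·24=240. Service 992; fixed 13; total 1005.
Plan B: {B, C, D, E, F}: Quay→B 2·17=34, York→C 7·24=168, Tring→F 2·9=18, Largo→F 2·19=38, Orton→B 3·4=12, Vance→B 2·24=48. Service 318; fixed 121; total 439.
Difference: |1005 − 439| = 566.

Plan B is cheaper by 566.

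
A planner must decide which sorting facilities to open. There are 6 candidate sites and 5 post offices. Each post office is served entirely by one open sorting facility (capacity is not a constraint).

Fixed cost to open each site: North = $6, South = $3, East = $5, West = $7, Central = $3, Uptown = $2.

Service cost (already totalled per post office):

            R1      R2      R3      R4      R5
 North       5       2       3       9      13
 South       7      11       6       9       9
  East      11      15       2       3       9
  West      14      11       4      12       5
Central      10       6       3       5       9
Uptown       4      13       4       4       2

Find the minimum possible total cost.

Minimum total cost: 23

For any fixed open set, each post office goes to its cheapest open site; total = fixed + service.
{North, Uptown}: R1→Uptown 4, R2→North 2, R3→North 3, R4→Uptown 4, R5→Uptown 2. Service 15; fixed 8; total 23.
{Central, Uptown}: R1→Uptown 4, R2→Central 6, R3→Central 3, R4→Uptown 4, R5→Uptown 2. Service 19; fixed 5; total 24.
{North, South, Uptown}: service 15 + fixed 11 = 26
{North, South, East, West, Central, Uptown}: service 13 + fixed 26 = 39
No other subset beats 23.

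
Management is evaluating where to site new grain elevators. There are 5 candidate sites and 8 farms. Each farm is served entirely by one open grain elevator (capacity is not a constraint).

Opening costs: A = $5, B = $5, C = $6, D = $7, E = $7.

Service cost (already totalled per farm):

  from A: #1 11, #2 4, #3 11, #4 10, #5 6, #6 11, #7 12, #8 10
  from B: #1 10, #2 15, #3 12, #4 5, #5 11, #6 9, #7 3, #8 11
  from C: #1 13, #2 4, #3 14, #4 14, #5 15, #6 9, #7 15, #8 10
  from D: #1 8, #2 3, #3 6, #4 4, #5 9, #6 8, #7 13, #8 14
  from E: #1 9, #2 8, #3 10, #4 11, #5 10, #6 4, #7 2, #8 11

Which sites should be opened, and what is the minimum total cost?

For any fixed open set, each farm goes to its cheapest open site; total = fixed + service.
{D, E}: #1→D 8, #2→D 3, #3→D 6, #4→D 4, #5→D 9, #6→E 4, #7→E 2, #8→E 11. Service 47; fixed 14; total 61.
{A, D, E}: #1→D 8, #2→D 3, #3→D 6, #4→D 4, #5→A 6, #6→E 4, #7→E 2, #8→A 10. Service 43; fixed 19; total 62.
{B, D}: service 52 + fixed 12 = 64
{A, B, C, D, E}: service 43 + fixed 30 = 73
No other subset beats 61.

Open D and E; minimum total cost 61.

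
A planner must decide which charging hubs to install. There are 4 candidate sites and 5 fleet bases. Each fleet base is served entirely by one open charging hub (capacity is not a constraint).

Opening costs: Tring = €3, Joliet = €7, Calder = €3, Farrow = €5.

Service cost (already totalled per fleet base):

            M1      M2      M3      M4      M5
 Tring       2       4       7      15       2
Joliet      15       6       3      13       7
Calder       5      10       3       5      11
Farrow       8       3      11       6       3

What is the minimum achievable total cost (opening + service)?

For any fixed open set, each fleet base goes to its cheapest open site; total = fixed + service.
{Tring, Calder}: M1→Tring 2, M2→Tring 4, M3→Calder 3, M4→Calder 5, M5→Tring 2. Service 16; fixed 6; total 22.
{Tring, Calder, Farrow}: service 15 + fixed 11 = 26
{Calder, Farrow}: M1→Calder 5, M2→Farrow 3, M3→Calder 3, M4→Calder 5, M5→Farrow 3. Service 19; fixed 8; total 27.
{Tring, Joliet, Calder, Farrow}: service 15 + fixed 18 = 33
(All 15 nonempty subsets were checked; Tring and Calder is lowest.)

Minimum total cost: 22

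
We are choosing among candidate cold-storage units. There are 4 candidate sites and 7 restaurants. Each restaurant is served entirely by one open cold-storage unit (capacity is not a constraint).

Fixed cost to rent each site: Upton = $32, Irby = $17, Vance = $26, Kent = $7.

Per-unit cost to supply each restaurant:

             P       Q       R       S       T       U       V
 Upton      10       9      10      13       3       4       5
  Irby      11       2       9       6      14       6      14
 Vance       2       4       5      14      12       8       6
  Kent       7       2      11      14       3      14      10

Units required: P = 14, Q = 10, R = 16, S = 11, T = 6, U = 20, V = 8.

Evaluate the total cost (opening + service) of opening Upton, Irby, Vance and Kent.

Total cost: 414

Each restaurant is assigned to its cheapest site among the open ones.
{Upton, Irby, Vance, Kent}: P→Vance 2·14=28, Q→Irby 2·10=20, R→Vance 5·16=80, S→Irby 6·11=66, T→Upton 3·6=18, U→Upton 4·20=80, V→Upton 5·8=40. Service 332; fixed 82; total 414.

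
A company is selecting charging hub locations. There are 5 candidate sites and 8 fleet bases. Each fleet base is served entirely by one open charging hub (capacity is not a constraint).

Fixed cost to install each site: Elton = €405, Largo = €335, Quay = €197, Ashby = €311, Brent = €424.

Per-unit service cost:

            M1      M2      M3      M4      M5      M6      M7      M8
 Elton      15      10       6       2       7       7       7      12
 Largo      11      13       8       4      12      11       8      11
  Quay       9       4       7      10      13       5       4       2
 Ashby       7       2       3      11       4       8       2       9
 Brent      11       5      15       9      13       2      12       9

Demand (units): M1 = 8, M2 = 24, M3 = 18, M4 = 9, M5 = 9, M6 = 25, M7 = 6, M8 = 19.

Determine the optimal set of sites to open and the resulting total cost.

For any fixed open set, each fleet base goes to its cheapest open site; total = fixed + service.
{Quay}: M1→Quay 9·8=72, M2→Quay 4·24=96, M3→Quay 7·18=126, M4→Quay 10·9=90, M5→Quay 13·9=117, M6→Quay 5·25=125, M7→Quay 4·6=24, M8→Quay 2·19=38. Service 688; fixed 197; total 885.
{Quay, Ashby}: service 459 + fixed 508 = 967
{Ashby}: service 676 + fixed 311 = 987
{Elton, Largo, Quay, Ashby, Brent}: service 312 + fixed 1672 = 1984
No other subset beats 885.

Open Quay only; minimum total cost 885.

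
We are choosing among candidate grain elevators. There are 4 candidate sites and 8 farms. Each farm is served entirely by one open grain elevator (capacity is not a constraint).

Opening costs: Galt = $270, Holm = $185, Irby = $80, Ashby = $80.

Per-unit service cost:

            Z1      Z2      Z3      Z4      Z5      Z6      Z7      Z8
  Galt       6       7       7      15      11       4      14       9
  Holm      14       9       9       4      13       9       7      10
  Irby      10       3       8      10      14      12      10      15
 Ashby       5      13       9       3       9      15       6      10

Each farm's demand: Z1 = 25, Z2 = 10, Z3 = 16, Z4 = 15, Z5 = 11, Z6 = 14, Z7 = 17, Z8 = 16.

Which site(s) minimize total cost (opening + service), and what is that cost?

For any fixed open set, each farm goes to its cheapest open site; total = fixed + service.
{Irby, Ashby}: Z1→Ashby 5·25=125, Z2→Irby 3·10=30, Z3→Irby 8·16=128, Z4→Ashby 3·15=45, Z5→Ashby 9·11=99, Z6→Irby 12·14=168, Z7→Ashby 6·17=102, Z8→Ashby 10·16=160. Service 857; fixed 160; total 1017.
{Ashby}: Z1→Ashby 5·25=125, Z2→Ashby 13·10=130, Z3→Ashby 9·16=144, Z4→Ashby 3·15=45, Z5→Ashby 9·11=99, Z6→Ashby 15·14=210, Z7→Ashby 6·17=102, Z8→Ashby 10·16=160. Service 1015; fixed 80; total 1095.
{Galt, Ashby}: Z1→Ashby 5·25=125, Z2→Galt 7·10=70, Z3→Galt 7·16=112, Z4→Ashby 3·15=45, Z5→Ashby 9·11=99, Z6→Galt 4·14=56, Z7→Ashby 6·17=102, Z8→Galt 9·16=144. Service 753; fixed 350; total 1103.
{Galt, Holm, Irby, Ashby}: service 713 + fixed 615 = 1328
No other subset beats 1017.

Open Irby and Ashby; minimum total cost 1017.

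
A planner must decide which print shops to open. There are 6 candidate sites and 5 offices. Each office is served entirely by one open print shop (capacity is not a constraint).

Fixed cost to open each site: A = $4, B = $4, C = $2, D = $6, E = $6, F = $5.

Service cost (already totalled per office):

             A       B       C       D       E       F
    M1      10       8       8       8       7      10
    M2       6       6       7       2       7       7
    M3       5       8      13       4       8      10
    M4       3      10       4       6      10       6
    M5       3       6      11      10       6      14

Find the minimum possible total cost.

Minimum total cost: 30

For any fixed open set, each office goes to its cheapest open site; total = fixed + service.
{A, D}: M1→D 8, M2→D 2, M3→D 4, M4→A 3, M5→A 3. Service 20; fixed 10; total 30.
{A}: M1→A 10, M2→A 6, M3→A 5, M4→A 3, M5→A 3. Service 27; fixed 4; total 31.
{A, C}: service 25 + fixed 6 = 31
{A, B, C, D, E, F}: service 19 + fixed 27 = 46
No other subset beats 30.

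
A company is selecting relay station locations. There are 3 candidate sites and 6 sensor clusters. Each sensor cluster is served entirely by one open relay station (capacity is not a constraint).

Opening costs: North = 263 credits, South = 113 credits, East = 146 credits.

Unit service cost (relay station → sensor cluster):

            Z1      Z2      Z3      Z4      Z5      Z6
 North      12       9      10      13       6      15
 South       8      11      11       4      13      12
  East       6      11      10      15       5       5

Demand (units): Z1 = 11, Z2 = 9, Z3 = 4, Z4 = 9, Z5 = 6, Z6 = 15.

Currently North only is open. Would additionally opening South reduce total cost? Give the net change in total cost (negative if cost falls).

Yes — net change −57 (cost falls by 57).

Current service cost with {North}: 631.
Adding South: each sensor cluster re-picks its cheapest; new service cost 461, saving 170.
Extra fixed cost: 113. Net change = 113 − 170 = -57.
(Totals: 894 → 837.)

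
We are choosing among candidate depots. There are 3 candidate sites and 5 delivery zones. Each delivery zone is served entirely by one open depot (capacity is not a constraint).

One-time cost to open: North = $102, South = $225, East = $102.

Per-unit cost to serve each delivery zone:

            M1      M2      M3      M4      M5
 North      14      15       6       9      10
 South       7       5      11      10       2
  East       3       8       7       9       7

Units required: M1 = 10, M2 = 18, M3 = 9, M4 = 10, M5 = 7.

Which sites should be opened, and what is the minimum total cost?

Open East only; minimum total cost 478.

For any fixed open set, each delivery zone goes to its cheapest open site; total = fixed + service.
{East}: M1→East 3·10=30, M2→East 8·18=144, M3→East 7·9=63, M4→East 9·10=90, M5→East 7·7=49. Service 376; fixed 102; total 478.
{North, East}: service 367 + fixed 204 = 571
{South}: service 373 + fixed 225 = 598
{North, South, East}: service 278 + fixed 429 = 707
(All 7 nonempty subsets were checked; East only is lowest.)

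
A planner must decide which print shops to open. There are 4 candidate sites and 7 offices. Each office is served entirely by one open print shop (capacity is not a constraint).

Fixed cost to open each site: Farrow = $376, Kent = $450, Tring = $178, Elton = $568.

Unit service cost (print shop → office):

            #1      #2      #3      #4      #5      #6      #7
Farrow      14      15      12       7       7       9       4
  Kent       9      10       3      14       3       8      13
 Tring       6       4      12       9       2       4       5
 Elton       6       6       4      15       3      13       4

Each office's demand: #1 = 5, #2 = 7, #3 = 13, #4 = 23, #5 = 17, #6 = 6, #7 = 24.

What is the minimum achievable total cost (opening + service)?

For any fixed open set, each office goes to its cheapest open site; total = fixed + service.
{Tring}: #1→Tring 6·5=30, #2→Tring 4·7=28, #3→Tring 12·13=156, #4→Tring 9·23=207, #5→Tring 2·17=34, #6→Tring 4·6=24, #7→Tring 5·24=120. Service 599; fixed 178; total 777.
{Farrow, Tring}: service 529 + fixed 554 = 1083
{Kent, Tring}: service 482 + fixed 628 = 1110
{Farrow, Kent, Tring, Elton}: service 412 + fixed 1572 = 1984
(All 15 nonempty subsets were checked; Tring only is lowest.)

Minimum total cost: 777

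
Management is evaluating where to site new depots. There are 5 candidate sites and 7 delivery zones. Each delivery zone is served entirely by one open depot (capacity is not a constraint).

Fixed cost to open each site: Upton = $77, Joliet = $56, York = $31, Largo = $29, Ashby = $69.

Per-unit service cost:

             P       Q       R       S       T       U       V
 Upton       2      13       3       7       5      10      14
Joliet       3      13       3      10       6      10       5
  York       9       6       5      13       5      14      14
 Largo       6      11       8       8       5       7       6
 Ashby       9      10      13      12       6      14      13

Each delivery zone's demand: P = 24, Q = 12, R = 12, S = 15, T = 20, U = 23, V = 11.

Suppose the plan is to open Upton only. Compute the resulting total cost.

Total cost: 906

Each delivery zone is assigned to its cheapest site among the open ones.
{Upton}: P→Upton 2·24=48, Q→Upton 13·12=156, R→Upton 3·12=36, S→Upton 7·15=105, T→Upton 5·20=100, U→Upton 10·23=230, V→Upton 14·11=154. Service 829; fixed 77; total 906.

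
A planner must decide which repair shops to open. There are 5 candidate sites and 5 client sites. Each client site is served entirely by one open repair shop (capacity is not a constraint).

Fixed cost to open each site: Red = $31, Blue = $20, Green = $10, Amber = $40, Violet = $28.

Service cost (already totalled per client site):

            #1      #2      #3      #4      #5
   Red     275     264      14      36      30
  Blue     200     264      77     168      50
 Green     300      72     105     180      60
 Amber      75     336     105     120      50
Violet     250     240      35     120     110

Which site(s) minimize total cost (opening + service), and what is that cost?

Open Red, Green and Amber; minimum total cost 308.

For any fixed open set, each client site goes to its cheapest open site; total = fixed + service.
{Red, Green, Amber}: #1→Amber 75, #2→Green 72, #3→Red 14, #4→Red 36, #5→Red 30. Service 227; fixed 81; total 308.
{Red, Blue, Green, Amber}: service 227 + fixed 101 = 328
{Red, Green, Amber, Violet}: service 227 + fixed 109 = 336
{Red, Blue, Green, Amber, Violet}: #1→Amber 75, #2→Green 72, #3→Red 14, #4→Red 36, #5→Red 30. Service 227; fixed 129; total 356.
No other subset beats 308.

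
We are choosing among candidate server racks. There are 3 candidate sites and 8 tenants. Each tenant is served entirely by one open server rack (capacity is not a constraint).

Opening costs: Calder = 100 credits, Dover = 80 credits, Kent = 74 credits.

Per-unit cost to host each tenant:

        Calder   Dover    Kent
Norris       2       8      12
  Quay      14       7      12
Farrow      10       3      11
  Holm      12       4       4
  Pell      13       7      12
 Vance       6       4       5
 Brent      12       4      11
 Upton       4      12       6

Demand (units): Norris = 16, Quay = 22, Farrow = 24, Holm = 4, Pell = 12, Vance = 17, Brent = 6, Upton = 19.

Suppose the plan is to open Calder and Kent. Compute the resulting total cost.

Each tenant is assigned to its cheapest site among the open ones.
{Calder, Kent}: Norris→Calder 2·16=32, Quay→Kent 12·22=264, Farrow→Calder 10·24=240, Holm→Kent 4·4=16, Pell→Kent 12·12=144, Vance→Kent 5·17=85, Brent→Kent 11·6=66, Upton→Calder 4·19=76. Service 923; fixed 174; total 1097.

Total cost: 1097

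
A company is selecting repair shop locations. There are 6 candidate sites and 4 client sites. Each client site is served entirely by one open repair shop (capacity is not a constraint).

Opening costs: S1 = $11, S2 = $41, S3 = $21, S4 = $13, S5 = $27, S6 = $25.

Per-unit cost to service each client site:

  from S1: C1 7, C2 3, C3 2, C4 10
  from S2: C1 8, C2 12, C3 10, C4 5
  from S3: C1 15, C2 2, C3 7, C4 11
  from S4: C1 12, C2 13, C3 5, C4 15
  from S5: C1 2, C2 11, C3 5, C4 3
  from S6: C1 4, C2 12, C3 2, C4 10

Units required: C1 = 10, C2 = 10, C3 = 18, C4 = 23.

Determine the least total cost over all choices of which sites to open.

For any fixed open set, each client site goes to its cheapest open site; total = fixed + service.
{S1, S5}: C1→S5 2·10=20, C2→S1 3·10=30, C3→S1 2·18=36, C4→S5 3·23=69. Service 155; fixed 38; total 193.
{S1, S3, S5}: service 145 + fixed 59 = 204
{S1, S4, S5}: C1→S5 2·10=20, C2→S1 3·10=30, C3→S1 2·18=36, C4→S5 3·23=69. Service 155; fixed 51; total 206.
{S1, S2, S3, S4, S5, S6}: service 145 + fixed 138 = 283
No other subset beats 193.

Minimum total cost: 193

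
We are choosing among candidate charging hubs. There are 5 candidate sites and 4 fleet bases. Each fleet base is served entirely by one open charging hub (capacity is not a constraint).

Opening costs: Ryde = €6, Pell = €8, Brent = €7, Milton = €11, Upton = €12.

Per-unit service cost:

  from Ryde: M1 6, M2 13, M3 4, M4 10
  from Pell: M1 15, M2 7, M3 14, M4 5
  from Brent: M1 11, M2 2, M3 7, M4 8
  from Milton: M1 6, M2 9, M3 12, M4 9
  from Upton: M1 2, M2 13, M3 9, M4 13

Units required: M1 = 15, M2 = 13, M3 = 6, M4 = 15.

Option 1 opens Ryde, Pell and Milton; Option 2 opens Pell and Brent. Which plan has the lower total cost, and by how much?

Option 1 is cheaper by 18.

Option 1: {Ryde, Pell, Milton}: M1→Ryde 6·15=90, M2→Pell 7·13=91, M3→Ryde 4·6=24, M4→Pell 5·15=75. Service 280; fixed 25; total 305.
Option 2: {Pell, Brent}: M1→Brent 11·15=165, M2→Brent 2·13=26, M3→Brent 7·6=42, M4→Pell 5·15=75. Service 308; fixed 15; total 323.
Difference: |305 − 323| = 18.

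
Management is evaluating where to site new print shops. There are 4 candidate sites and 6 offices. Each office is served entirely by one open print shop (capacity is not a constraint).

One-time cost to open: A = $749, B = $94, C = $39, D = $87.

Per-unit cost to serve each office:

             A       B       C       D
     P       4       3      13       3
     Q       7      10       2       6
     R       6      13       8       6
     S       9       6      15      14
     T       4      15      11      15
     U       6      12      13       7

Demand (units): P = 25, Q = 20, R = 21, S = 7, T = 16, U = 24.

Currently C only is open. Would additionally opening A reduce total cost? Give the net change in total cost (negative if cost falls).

Current service cost with {C}: 1126.
Adding A: each office re-picks its cheapest; new service cost 537, saving 589.
Extra fixed cost: 749. Net change = 749 − 589 = 160.
(Totals: 1165 → 1325.)

No — net change +160 (cost rises by 160).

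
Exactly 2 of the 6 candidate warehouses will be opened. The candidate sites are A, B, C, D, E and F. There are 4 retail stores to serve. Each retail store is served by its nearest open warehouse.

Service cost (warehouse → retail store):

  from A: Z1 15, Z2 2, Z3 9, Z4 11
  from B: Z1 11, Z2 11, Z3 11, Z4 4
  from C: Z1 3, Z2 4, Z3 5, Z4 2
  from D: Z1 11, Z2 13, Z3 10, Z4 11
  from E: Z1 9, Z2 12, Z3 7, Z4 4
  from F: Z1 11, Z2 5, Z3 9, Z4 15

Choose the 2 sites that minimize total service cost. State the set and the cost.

With exactly 2 open, each retail store uses its cheapest among the chosen.
{A, C}: Z1→C 3, Z2→A 2, Z3→C 5, Z4→C 2. Service cost 12.
{B, C}: service cost 14
{C, D}: service cost 14
Among all 15 size-2 choices, {A, C} is lowest.

Choose A and C; total service cost 12.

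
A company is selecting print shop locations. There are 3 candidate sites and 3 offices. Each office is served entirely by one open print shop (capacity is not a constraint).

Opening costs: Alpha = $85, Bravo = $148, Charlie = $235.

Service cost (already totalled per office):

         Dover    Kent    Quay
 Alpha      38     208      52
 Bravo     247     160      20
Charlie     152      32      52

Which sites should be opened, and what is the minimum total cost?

Open Alpha only; minimum total cost 383.

For any fixed open set, each office goes to its cheapest open site; total = fixed + service.
{Alpha}: Dover→Alpha 38, Kent→Alpha 208, Quay→Alpha 52. Service 298; fixed 85; total 383.
{Alpha, Charlie}: service 122 + fixed 320 = 442
{Alpha, Bravo}: service 218 + fixed 233 = 451
{Alpha, Bravo, Charlie}: service 90 + fixed 468 = 558
No other subset beats 383.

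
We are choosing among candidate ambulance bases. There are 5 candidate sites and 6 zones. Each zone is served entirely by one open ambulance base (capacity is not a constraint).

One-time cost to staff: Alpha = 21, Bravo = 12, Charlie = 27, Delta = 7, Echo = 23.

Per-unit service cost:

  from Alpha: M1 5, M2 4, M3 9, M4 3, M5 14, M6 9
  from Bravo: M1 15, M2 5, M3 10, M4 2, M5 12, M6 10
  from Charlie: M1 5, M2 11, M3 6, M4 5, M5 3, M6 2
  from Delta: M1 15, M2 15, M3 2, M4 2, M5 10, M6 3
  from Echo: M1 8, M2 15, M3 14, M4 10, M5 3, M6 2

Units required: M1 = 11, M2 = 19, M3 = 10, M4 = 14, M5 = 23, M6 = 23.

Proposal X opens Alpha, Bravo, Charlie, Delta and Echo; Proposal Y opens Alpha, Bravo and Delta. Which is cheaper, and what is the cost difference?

Proposal X: {Alpha, Bravo, Charlie, Delta, Echo}: M1→Alpha 5·11=55, M2→Alpha 4·19=76, M3→Delta 2·10=20, M4→Bravo 2·14=28, M5→Charlie 3·23=69, M6→Charlie 2·23=46. Service 294; fixed 90; total 384.
Proposal Y: {Alpha, Bravo, Delta}: M1→Alpha 5·11=55, M2→Alpha 4·19=76, M3→Delta 2·10=20, M4→Bravo 2·14=28, M5→Delta 10·23=230, M6→Delta 3·23=69. Service 478; fixed 40; total 518.
Difference: |384 − 518| = 134.

Proposal X is cheaper by 134.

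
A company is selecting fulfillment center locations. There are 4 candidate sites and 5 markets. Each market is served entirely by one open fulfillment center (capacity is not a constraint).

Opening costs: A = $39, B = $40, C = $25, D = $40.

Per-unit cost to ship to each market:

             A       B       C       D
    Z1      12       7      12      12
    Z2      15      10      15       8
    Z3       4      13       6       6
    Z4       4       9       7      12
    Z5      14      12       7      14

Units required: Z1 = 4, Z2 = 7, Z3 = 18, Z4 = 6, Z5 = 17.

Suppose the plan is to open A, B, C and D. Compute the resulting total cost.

Each market is assigned to its cheapest site among the open ones.
{A, B, C, D}: Z1→B 7·4=28, Z2→D 8·7=56, Z3→A 4·18=72, Z4→A 4·6=24, Z5→C 7·17=119. Service 299; fixed 144; total 443.

Total cost: 443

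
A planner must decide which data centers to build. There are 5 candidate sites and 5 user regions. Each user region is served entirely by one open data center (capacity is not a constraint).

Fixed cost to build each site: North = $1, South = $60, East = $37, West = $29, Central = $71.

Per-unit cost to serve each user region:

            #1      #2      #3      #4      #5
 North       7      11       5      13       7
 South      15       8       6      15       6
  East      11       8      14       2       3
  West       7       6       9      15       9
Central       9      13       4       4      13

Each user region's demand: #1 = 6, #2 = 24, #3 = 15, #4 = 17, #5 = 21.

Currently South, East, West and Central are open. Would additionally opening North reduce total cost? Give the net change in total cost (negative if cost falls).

No — net change +1 (cost rises by 1).

Current service cost with {South, East, West, Central}: 343.
Adding North: each user region re-picks its cheapest; new service cost 343, saving 0.
Extra fixed cost: 1. Net change = 1 − 0 = 1.
(Totals: 540 → 541.)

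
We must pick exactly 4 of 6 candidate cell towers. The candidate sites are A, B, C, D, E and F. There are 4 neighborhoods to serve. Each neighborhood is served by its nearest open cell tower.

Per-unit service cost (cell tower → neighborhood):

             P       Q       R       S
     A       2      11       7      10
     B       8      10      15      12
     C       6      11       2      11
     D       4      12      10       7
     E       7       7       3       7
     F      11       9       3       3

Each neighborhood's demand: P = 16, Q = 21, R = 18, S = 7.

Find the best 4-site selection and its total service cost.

With exactly 4 open, each neighborhood uses its cheapest among the chosen.
{A, C, E, F}: P→A 2·16=32, Q→E 7·21=147, R→C 2·18=36, S→F 3·7=21. Service cost 236.
{A, B, E, F}: service cost 254
{A, D, E, F}: service cost 254
Among all 15 size-4 choices, {A, C, E, F} is lowest.

Choose A, C, E and F; total service cost 236.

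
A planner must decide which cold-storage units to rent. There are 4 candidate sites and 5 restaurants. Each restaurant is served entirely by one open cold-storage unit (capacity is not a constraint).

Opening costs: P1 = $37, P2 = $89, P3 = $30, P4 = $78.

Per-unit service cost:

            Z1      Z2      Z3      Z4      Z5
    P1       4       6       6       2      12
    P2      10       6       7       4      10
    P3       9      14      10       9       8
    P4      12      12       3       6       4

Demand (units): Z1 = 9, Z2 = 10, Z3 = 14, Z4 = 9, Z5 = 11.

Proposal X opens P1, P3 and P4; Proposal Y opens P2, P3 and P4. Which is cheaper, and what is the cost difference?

Proposal X: {P1, P3, P4}: Z1→P1 4·9=36, Z2→P1 6·10=60, Z3→P4 3·14=42, Z4→P1 2·9=18, Z5→P4 4·11=44. Service 200; fixed 145; total 345.
Proposal Y: {P2, P3, P4}: Z1→P3 9·9=81, Z2→P2 6·10=60, Z3→P4 3·14=42, Z4→P2 4·9=36, Z5→P4 4·11=44. Service 263; fixed 197; total 460.
Difference: |345 − 460| = 115.

Proposal X is cheaper by 115.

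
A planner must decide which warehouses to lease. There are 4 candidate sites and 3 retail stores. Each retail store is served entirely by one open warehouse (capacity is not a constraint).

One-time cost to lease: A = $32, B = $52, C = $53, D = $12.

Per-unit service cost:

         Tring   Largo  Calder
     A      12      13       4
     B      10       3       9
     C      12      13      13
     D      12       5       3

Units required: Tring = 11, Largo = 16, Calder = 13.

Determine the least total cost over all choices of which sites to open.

Minimum total cost: 261

For any fixed open set, each retail store goes to its cheapest open site; total = fixed + service.
{B, D}: Tring→B 10·11=110, Largo→B 3·16=48, Calder→D 3·13=39. Service 197; fixed 64; total 261.
{D}: service 251 + fixed 12 = 263
{A, B, D}: service 197 + fixed 96 = 293
{A, B, C, D}: service 197 + fixed 149 = 346
No other subset beats 261.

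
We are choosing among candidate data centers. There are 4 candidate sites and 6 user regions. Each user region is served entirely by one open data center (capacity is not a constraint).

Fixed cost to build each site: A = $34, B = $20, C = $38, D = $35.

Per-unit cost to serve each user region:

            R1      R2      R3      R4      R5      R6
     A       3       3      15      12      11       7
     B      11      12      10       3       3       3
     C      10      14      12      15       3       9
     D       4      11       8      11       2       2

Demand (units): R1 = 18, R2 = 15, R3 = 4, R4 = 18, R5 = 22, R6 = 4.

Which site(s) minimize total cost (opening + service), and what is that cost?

Open A and B; minimum total cost 325.

For any fixed open set, each user region goes to its cheapest open site; total = fixed + service.
{A, B}: R1→A 3·18=54, R2→A 3·15=45, R3→B 10·4=40, R4→B 3·18=54, R5→B 3·22=66, R6→B 3·4=12. Service 271; fixed 54; total 325.
{A, B, D}: service 237 + fixed 89 = 326
{A, B, C}: R1→A 3·18=54, R2→A 3·15=45, R3→B 10·4=40, R4→B 3·18=54, R5→B 3·22=66, R6→B 3·4=12. Service 271; fixed 92; total 363.
{A, B, C, D}: service 237 + fixed 127 = 364
No other subset beats 325.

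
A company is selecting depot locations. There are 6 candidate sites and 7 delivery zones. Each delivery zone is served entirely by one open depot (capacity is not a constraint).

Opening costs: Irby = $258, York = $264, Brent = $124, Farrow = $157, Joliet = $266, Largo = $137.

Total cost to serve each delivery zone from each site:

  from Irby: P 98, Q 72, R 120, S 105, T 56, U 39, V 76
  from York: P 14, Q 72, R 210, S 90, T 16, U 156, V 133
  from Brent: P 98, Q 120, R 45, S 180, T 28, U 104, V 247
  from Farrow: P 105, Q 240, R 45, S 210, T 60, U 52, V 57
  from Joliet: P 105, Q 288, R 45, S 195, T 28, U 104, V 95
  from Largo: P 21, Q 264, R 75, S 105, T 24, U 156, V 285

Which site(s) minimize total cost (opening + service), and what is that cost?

For any fixed open set, each delivery zone goes to its cheapest open site; total = fixed + service.
{York, Farrow}: P→York 14, Q→York 72, R→Farrow 45, S→York 90, T→York 16, U→Farrow 52, V→Farrow 57. Service 346; fixed 421; total 767.
{Irby, Largo}: P→Largo 21, Q→Irby 72, R→Largo 75, S→Irby 105, T→Largo 24, U→Irby 39, V→Irby 76. Service 412; fixed 395; total 807.
{Irby}: service 566 + fixed 258 = 824
{Irby, York, Brent, Farrow, Joliet, Largo}: P→York 14, Q→Irby 72, R→Brent 45, S→York 90, T→York 16, U→Irby 39, V→Farrow 57. Service 333; fixed 1206; total 1539.
No other subset beats 767.

Open York and Farrow; minimum total cost 767.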